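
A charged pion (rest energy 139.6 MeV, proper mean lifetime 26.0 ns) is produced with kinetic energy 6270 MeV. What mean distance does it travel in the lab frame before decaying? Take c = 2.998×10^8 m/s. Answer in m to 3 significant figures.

γ = 1 + K/(m₀c²) = 1 + 6270/139.6 = 45.914
β = √(1 − 1/γ²) = 0.99976
Dilated lifetime: γτ₀ = 45.914 × 26.0 ns = 1193.8 ns
d = βc·γτ₀ = 0.99976 × (2.998×10^8 m/s) × 1.1938×10^-6 s = 358 m

d ≈ 358 m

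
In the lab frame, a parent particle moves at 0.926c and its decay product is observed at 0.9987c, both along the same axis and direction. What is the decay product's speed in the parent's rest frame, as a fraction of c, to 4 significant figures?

Inverse velocity addition: u' = (u − v)/(1 − uv/c²)
= (0.9987 − 0.926)/(1 − 0.9987×0.926) = 0.07270/0.0752038 = 0.9667

u' ≈ 0.9667c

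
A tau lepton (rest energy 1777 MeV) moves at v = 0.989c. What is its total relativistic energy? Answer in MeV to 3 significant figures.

γ = 1/√(1 − 0.989²) = 6.7606
E = γm₀c² = 6.7606 × 1777 MeV = 12000 MeV

E ≈ 12000 MeV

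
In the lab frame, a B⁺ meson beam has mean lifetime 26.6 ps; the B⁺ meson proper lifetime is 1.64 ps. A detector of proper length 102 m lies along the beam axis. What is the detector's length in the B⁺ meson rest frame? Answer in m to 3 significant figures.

L ≈ 6.29 m

Time dilation ⇒ γ = Δt/τ₀ = 26.6/1.64 = 16.220
Length contraction: L = L₀/γ = 102/16.220 = 6.29 m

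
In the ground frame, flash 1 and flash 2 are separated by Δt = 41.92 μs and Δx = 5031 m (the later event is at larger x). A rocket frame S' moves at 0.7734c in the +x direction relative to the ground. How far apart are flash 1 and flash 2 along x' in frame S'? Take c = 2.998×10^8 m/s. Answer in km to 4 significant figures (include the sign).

γ = 1/√(1 − 0.7734²) = 1.57749
Δx' = γ(Δx − vΔt) = 1.57749 × (5031 m − 0.7734×(2.998×10^8 m/s)×41.92×10^-6 s)
= 1.57749 × (-4688.79 m) = -7.397 km

Δx' ≈ -7.397 km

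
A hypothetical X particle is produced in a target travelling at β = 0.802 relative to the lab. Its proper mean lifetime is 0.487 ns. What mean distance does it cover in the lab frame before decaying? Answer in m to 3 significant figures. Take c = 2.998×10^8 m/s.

γ = 1/√(1 − 0.802²) = 1.6741
Dilated lifetime: Δt = γτ₀ = 1.6741 × 0.487 ns = 0.81530 ns
d = vΔt = 0.802c × 0.81530 ns = 2.4044×10^8 m/s × 8.1530×10^-10 s = 0.196 m

d ≈ 0.196 m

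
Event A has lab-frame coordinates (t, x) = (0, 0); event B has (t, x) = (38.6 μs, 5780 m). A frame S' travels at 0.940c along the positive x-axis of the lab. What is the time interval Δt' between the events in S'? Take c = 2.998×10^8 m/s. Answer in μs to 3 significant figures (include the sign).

γ = 1/√(1 − 0.940²) = 2.9311
Δt' = γ(Δt − vΔx/c²) = 2.9311 × (38.6 μs − 0.940×5780 m / (2.998×10^8 m/s))
= 2.9311 × (20.477 μs) = 60.0 μs

Δt' ≈ 60.0 μs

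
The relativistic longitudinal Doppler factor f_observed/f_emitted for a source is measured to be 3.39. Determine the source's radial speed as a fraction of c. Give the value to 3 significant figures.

β ≈ 0.840

f_obs/f_src = √((1+β)/(1−β)) = 3.39  ⇒  (1+β)/(1−β) = 11.492
β = |1 − D²|/(1 + D²) = |1 − 11.492|/(1 + 11.492) = 0.840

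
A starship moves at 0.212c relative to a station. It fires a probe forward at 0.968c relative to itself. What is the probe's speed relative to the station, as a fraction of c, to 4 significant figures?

Relativistic velocity addition: u = (u' + v)/(1 + u'v/c²)
= (0.968 + 0.212)/(1 + 0.968×0.212) = 1.180/1.20522 = 0.9791

u ≈ 0.9791c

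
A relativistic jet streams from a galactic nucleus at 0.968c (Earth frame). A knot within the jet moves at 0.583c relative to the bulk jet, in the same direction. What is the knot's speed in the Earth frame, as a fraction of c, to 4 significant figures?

Relativistic velocity addition: u = (u' + v)/(1 + u'v/c²)
= (0.583 + 0.968)/(1 + 0.583×0.968) = 1.551/1.56434 = 0.9915

u ≈ 0.9915c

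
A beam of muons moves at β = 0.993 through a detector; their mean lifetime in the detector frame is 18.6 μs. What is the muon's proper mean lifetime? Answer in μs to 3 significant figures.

τ₀ ≈ 2.20 μs

γ = 1/√(1 − 0.993²) = 8.4664
Proper time: τ₀ = Δt/γ = 18.6/8.4664 = 2.20 μs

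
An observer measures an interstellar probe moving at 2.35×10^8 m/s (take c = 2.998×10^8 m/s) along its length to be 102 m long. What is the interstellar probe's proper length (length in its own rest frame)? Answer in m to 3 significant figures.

L₀ ≈ 164 m

β = v/c = 2.35×10^8 / 2.998×10^8 = 0.78386
γ = 1/√(1 − 0.78386²) = 1.6105
L₀ = γL = 1.6105 × 102 = 164 m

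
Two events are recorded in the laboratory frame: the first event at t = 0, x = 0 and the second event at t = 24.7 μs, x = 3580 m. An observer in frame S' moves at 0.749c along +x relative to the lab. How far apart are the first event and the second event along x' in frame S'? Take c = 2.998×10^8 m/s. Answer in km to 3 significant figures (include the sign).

γ = 1/√(1 − 0.749²) = 1.5093
Δx' = γ(Δx − vΔt) = 1.5093 × (3580 m − 0.749×(2.998×10^8 m/s)×24.7×10^-6 s)
= 1.5093 × (-1966.4 m) = -2.97 km

Δx' ≈ -2.97 km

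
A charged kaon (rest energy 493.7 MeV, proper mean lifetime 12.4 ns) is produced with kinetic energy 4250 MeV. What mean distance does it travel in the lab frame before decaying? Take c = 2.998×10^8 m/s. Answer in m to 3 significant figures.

d ≈ 35.5 m

γ = 1 + K/(m₀c²) = 1 + 4250/493.7 = 9.6085
β = √(1 − 1/γ²) = 0.99457
Dilated lifetime: γτ₀ = 9.6085 × 12.4 ns = 119.14 ns
d = βc·γτ₀ = 0.99457 × (2.998×10^8 m/s) × 1.1914×10^-7 s = 35.5 m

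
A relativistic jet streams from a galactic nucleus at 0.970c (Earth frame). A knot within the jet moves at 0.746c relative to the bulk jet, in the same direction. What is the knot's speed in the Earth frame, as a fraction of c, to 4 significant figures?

u ≈ 0.9956c

Relativistic velocity addition: u = (u' + v)/(1 + u'v/c²)
= (0.746 + 0.970)/(1 + 0.746×0.970) = 1.716/1.72362 = 0.9956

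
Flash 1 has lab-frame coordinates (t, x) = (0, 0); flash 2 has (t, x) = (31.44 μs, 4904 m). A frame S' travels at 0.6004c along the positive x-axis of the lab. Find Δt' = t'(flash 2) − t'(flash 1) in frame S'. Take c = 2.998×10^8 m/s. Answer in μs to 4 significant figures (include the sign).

Δt' ≈ 27.03 μs

γ = 1/√(1 − 0.6004²) = 1.25047
Δt' = γ(Δt − vΔx/c²) = 1.25047 × (31.44 μs − 0.6004×4904 m / (2.998×10^8 m/s))
= 1.25047 × (21.6189 μs) = 27.03 μs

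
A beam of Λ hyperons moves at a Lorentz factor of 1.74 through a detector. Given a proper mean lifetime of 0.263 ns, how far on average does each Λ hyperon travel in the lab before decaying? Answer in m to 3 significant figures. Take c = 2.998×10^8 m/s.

β = √(1 − 1/γ²) = √(1 − 1/1.74²) = 0.81836
Dilated lifetime: Δt = γτ₀ = 1.74 × 0.263 ns = 0.45762 ns
d = vΔt = 0.81836c × 0.45762 ns = 2.4534×10^8 m/s × 4.5762×10^-10 s = 0.112 m

d ≈ 0.112 m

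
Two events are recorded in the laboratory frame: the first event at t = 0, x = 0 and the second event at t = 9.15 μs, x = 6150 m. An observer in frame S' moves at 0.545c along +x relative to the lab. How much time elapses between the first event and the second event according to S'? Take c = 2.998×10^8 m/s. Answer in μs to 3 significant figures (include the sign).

Δt' ≈ -2.42 μs

γ = 1/√(1 − 0.545²) = 1.1927
Δt' = γ(Δt − vΔx/c²) = 1.1927 × (9.15 μs − 0.545×6150 m / (2.998×10^8 m/s))
= 1.1927 × (-2.0300 μs) = -2.42 μs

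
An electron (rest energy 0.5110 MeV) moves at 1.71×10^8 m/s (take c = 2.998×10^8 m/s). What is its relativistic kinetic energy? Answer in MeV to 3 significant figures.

K ≈ 0.111 MeV

β = v/c = 1.71×10^8 / 2.998×10^8 = 0.57038
γ = 1/√(1 − 0.57038²) = 1.2175
K = (γ − 1)m₀c² = (1.2175 − 1) × 0.5110 MeV = 0.21746 × 0.5110 MeV = 0.111 MeV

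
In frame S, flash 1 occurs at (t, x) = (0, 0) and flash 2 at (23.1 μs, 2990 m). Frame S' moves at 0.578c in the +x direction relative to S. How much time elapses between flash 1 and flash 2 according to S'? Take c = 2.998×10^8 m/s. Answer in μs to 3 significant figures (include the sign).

γ = 1/√(1 − 0.578²) = 1.2254
Δt' = γ(Δt − vΔx/c²) = 1.2254 × (23.1 μs − 0.578×2990 m / (2.998×10^8 m/s))
= 1.2254 × (17.335 μs) = 21.2 μs

Δt' ≈ 21.2 μs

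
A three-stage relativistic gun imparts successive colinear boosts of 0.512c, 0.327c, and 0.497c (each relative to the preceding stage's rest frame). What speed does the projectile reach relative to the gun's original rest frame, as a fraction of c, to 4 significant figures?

Compose boost 2: (0.327 + 0.512)/(1 + 0.327×0.512) = 0.8390/1.16742 = 0.718676
Compose boost 3: (0.497 + 0.718676)/(1 + 0.497×0.718676) = 1.21568/1.35718 = 0.8957

u ≈ 0.8957c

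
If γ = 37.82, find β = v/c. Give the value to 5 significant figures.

β = √(1 − 1/γ²) = √(1 − 1/37.82²) = √(0.9993009) = 0.99965

β ≈ 0.99965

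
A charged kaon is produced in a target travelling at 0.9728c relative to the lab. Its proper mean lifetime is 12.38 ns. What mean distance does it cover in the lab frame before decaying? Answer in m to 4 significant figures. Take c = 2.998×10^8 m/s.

d ≈ 15.59 m

γ = 1/√(1 − 0.9728²) = 4.31692
Dilated lifetime: Δt = γτ₀ = 4.31692 × 12.38 ns = 53.4435 ns
d = vΔt = 0.9728c × 53.4435 ns = 2.91645×10^8 m/s × 5.34435×10^-8 s = 15.59 m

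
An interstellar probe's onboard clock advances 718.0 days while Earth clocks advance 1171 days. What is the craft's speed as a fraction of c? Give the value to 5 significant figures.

β ≈ 0.78997

γ = Δt/τ₀ = 1171/718.0 = 1.630919
β = √(1 − 1/γ²) = √(1 − 1/1.630919²) = 0.78997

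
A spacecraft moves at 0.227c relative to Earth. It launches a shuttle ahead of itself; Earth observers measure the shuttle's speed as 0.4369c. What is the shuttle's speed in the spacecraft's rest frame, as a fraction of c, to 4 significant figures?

Inverse velocity addition: u' = (u − v)/(1 − uv/c²)
= (0.4369 − 0.227)/(1 − 0.4369×0.227) = 0.2099/0.900824 = 0.2330

u' ≈ 0.2330c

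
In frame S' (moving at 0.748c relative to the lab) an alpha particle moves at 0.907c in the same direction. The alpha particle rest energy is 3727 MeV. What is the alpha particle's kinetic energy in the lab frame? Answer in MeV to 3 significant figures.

u_lab = (0.907 + 0.748)/(1 + 0.907×0.748) = 0.986037
γ = 1/√(1 − 0.986037²) = 6.0051
K = (γ − 1)m₀c² = (6.0051 − 1) × 3727 = 5.0051 × 3727 = 18700 MeV

K ≈ 18700 MeV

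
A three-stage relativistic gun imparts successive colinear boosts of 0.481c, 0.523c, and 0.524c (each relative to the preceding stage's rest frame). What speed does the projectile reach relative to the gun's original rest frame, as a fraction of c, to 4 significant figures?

u ≈ 0.9337c

Compose boost 2: (0.523 + 0.481)/(1 + 0.523×0.481) = 1.004/1.25156 = 0.802197
Compose boost 3: (0.524 + 0.802197)/(1 + 0.524×0.802197) = 1.32620/1.42035 = 0.9337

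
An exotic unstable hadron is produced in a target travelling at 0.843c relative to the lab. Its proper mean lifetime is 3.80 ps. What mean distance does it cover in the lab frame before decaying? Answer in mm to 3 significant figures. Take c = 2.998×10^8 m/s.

d ≈ 1.79 mm

γ = 1/√(1 − 0.843²) = 1.8590
Dilated lifetime: Δt = γτ₀ = 1.8590 × 3.80 ps = 7.0643 ps
d = vΔt = 0.843c × 7.0643 ps = 2.5273×10^8 m/s × 7.0643×10^-12 s = 1.79 mm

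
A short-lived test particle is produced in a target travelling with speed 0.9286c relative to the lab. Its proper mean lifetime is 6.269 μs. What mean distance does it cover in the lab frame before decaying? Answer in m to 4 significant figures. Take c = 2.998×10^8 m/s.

d ≈ 4703 m

γ = 1/√(1 − 0.9286²) = 2.69482
Dilated lifetime: Δt = γτ₀ = 2.69482 × 6.269 μs = 16.8938 μs
d = vΔt = 0.9286c × 16.8938 μs = 2.78394×10^8 m/s × 1.68938×10^-5 s = 4703 m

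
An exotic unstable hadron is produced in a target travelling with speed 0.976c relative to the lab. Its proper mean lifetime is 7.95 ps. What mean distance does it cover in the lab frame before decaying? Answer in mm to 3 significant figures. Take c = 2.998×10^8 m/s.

γ = 1/√(1 − 0.976²) = 4.5920
Dilated lifetime: Δt = γτ₀ = 4.5920 × 7.95 ps = 36.506 ps
d = vΔt = 0.976c × 36.506 ps = 2.9260×10^8 m/s × 3.6506×10^-11 s = 10.7 mm

d ≈ 10.7 mm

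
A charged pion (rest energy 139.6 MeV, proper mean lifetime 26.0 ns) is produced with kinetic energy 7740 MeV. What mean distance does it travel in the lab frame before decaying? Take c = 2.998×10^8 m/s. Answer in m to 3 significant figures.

d ≈ 440 m

γ = 1 + K/(m₀c²) = 1 + 7740/139.6 = 56.444
β = √(1 − 1/γ²) = 0.99984
Dilated lifetime: γτ₀ = 56.444 × 26.0 ns = 1467.5 ns
d = βc·γτ₀ = 0.99984 × (2.998×10^8 m/s) × 1.4675×10^-6 s = 440 m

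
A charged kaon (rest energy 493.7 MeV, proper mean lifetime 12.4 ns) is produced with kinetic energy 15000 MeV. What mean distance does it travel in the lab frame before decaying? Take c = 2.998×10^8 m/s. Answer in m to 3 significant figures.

γ = 1 + K/(m₀c²) = 1 + 15000/493.7 = 31.383
β = √(1 − 1/γ²) = 0.99949
Dilated lifetime: γτ₀ = 31.383 × 12.4 ns = 389.15 ns
d = βc·γτ₀ = 0.99949 × (2.998×10^8 m/s) × 3.8915×10^-7 s = 117 m

d ≈ 117 m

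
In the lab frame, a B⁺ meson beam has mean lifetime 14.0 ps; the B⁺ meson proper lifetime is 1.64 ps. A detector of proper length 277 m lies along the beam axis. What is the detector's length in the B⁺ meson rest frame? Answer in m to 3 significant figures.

Time dilation ⇒ γ = Δt/τ₀ = 14.0/1.64 = 8.5366
Length contraction: L = L₀/γ = 277/8.5366 = 32.4 m

L ≈ 32.4 m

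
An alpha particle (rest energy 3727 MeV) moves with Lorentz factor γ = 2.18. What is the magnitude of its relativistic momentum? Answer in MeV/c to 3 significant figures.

p ≈ 7220 MeV/c

β = √(1 − 1/γ²) = √(1 − 1/2.18²) = 0.88858
p = γβm₀c = 2.18 × 0.88858 × 3727 MeV/c = 7220 MeV/c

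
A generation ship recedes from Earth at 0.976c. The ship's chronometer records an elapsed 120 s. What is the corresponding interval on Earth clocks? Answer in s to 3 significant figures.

Δt ≈ 551 s

γ = 1/√(1 − 0.976²) = 4.5920
Time dilation: Δt = γτ₀ = 4.5920 × 120 s = 551 s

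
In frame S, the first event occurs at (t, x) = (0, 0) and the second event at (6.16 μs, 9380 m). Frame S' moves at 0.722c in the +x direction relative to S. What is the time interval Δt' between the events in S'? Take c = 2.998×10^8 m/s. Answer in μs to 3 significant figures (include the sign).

Δt' ≈ -23.7 μs

γ = 1/√(1 − 0.722²) = 1.4453
Δt' = γ(Δt − vΔx/c²) = 1.4453 × (6.16 μs − 0.722×9380 m / (2.998×10^8 m/s))
= 1.4453 × (-16.430 μs) = -23.7 μs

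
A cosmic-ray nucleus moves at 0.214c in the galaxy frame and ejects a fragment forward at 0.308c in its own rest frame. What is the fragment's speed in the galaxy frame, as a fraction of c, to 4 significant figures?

Compose boost 2: (0.308 + 0.214)/(1 + 0.308×0.214) = 0.5220/1.06591 = 0.4897

u ≈ 0.4897c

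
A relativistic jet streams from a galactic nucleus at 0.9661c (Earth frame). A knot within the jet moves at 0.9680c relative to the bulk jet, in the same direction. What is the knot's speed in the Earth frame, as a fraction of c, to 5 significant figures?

u ≈ 0.99944c

Relativistic velocity addition: u = (u' + v)/(1 + u'v/c²)
= (0.9680 + 0.9661)/(1 + 0.9680×0.9661) = 1.9341/1.935185 = 0.99944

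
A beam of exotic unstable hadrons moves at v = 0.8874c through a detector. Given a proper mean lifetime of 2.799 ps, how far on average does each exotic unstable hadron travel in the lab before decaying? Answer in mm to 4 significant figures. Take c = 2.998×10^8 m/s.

d ≈ 1.615 mm

γ = 1/√(1 − 0.8874²) = 2.16920
Dilated lifetime: Δt = γτ₀ = 2.16920 × 2.799 ps = 6.07158 ps
d = vΔt = 0.8874c × 6.07158 ps = 2.66043×10^8 m/s × 6.07158×10^-12 s = 1.615 mm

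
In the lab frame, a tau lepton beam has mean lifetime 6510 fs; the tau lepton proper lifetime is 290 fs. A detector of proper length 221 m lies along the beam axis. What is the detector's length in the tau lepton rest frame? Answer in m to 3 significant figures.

L ≈ 9.84 m

Time dilation ⇒ γ = Δt/τ₀ = 6510/290 = 22.448
Length contraction: L = L₀/γ = 221/22.448 = 9.84 m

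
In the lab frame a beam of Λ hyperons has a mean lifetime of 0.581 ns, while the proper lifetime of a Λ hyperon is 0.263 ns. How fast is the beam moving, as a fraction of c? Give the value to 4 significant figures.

β ≈ 0.8917

γ = Δt/τ₀ = 0.581/0.263 = 2.20913
β = √(1 − 1/γ²) = √(1 − 1/2.20913²) = 0.8917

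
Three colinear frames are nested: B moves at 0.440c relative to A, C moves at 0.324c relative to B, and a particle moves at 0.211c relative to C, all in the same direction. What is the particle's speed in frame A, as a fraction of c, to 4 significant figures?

u ≈ 0.7709c

Compose boost 2: (0.324 + 0.440)/(1 + 0.324×0.440) = 0.7640/1.14256 = 0.668674
Compose boost 3: (0.211 + 0.668674)/(1 + 0.211×0.668674) = 0.879674/1.14109 = 0.7709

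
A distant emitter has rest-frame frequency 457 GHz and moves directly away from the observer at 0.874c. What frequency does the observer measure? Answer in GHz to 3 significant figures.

Relativistic Doppler: f_obs = f_src √((1−β)/(1+β))
= 457 × √(0.12600/1.8740) = 457 × 0.25930 = 118 GHz

f_obs ≈ 118 GHz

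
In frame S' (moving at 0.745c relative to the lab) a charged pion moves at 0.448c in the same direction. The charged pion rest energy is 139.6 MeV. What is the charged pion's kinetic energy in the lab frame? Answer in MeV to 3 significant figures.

K ≈ 173 MeV

u_lab = (0.448 + 0.745)/(1 + 0.448×0.745) = 0.894464
γ = 1/√(1 − 0.894464²) = 2.2364
K = (γ − 1)m₀c² = (2.2364 − 1) × 139.6 = 1.2364 × 139.6 = 173 MeV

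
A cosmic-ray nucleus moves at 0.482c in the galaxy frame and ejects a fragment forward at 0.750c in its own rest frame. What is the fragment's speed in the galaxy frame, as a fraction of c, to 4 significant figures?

u ≈ 0.9049c

Compose boost 2: (0.750 + 0.482)/(1 + 0.750×0.482) = 1.232/1.36150 = 0.9049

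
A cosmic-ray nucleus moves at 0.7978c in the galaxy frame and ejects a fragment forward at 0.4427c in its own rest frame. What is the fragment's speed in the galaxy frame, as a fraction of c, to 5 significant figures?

Compose boost 2: (0.4427 + 0.7978)/(1 + 0.4427×0.7978) = 1.2405/1.353186 = 0.91673

u ≈ 0.91673c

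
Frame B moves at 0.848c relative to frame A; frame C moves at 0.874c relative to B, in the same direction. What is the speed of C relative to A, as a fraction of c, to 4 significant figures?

Compose boost 2: (0.874 + 0.848)/(1 + 0.874×0.848) = 1.722/1.74115 = 0.9890

u ≈ 0.9890c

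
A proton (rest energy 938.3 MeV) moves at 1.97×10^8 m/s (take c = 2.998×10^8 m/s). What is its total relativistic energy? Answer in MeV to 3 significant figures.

β = v/c = 1.97×10^8 / 2.998×10^8 = 0.65710
γ = 1/√(1 − 0.65710²) = 1.3266
E = γm₀c² = 1.3266 × 938.3 MeV = 1240 MeV

E ≈ 1240 MeV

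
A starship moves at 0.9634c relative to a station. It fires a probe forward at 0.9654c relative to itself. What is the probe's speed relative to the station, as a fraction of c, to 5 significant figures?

u ≈ 0.99934c

Relativistic velocity addition: u = (u' + v)/(1 + u'v/c²)
= (0.9654 + 0.9634)/(1 + 0.9654×0.9634) = 1.9288/1.930066 = 0.99934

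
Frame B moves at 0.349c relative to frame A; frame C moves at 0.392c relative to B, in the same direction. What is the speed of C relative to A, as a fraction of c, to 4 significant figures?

u ≈ 0.6518c

Compose boost 2: (0.392 + 0.349)/(1 + 0.392×0.349) = 0.7410/1.13681 = 0.6518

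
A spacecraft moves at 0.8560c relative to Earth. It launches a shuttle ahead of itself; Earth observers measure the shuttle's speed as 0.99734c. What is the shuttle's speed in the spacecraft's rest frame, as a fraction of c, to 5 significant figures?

u' ≈ 0.96625c

Inverse velocity addition: u' = (u − v)/(1 − uv/c²)
= (0.99734 − 0.8560)/(1 − 0.99734×0.8560) = 0.14134/0.1462770 = 0.96625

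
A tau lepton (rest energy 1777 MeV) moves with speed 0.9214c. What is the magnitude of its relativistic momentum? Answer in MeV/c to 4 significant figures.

γ = 1/√(1 − 0.9214²) = 2.57324
p = γβm₀c = 2.57324 × 0.9214 × 1777 MeV/c = 4213 MeV/c

p ≈ 4213 MeV/c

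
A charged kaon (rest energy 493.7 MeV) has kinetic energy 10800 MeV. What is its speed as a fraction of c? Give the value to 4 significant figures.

β ≈ 0.9990

γ = 1 + K/(m₀c²) = 1 + 10800/493.7 = 22.8756
β = √(1 − 1/γ²) = 0.9990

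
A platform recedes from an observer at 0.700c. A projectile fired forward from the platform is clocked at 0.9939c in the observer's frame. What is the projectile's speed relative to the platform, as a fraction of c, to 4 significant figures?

Inverse velocity addition: u' = (u − v)/(1 − uv/c²)
= (0.9939 − 0.700)/(1 − 0.9939×0.700) = 0.2939/0.304270 = 0.9659

u' ≈ 0.9659c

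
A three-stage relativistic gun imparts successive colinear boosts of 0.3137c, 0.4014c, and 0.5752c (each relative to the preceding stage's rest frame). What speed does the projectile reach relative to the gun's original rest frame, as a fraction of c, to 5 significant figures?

u ≈ 0.88647c

Compose boost 2: (0.4014 + 0.3137)/(1 + 0.4014×0.3137) = 0.71510/1.125919 = 0.6351255
Compose boost 3: (0.5752 + 0.6351255)/(1 + 0.5752×0.6351255) = 1.210326/1.365324 = 0.88647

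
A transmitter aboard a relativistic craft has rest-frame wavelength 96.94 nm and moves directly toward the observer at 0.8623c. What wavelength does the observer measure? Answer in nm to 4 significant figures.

λ_obs ≈ 26.36 nm

Relativistic Doppler: λ_obs = λ_src √((1−β)/(1+β))
= 96.94 × √(0.137700/1.86230) = 96.94 × 0.271921 = 26.36 nm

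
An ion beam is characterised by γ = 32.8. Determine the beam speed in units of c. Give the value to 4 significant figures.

β = √(1 − 1/γ²) = √(1 − 1/32.8²) = √(0.999070) = 0.9995

β ≈ 0.9995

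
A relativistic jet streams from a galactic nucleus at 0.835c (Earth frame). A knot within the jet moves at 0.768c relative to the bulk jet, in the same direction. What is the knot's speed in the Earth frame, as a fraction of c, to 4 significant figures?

Relativistic velocity addition: u = (u' + v)/(1 + u'v/c²)
= (0.768 + 0.835)/(1 + 0.768×0.835) = 1.603/1.64128 = 0.9767

u ≈ 0.9767c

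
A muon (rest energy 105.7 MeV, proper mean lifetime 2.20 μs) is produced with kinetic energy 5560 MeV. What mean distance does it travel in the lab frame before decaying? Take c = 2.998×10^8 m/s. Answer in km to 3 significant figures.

d ≈ 35.3 km

γ = 1 + K/(m₀c²) = 1 + 5560/105.7 = 53.602
β = √(1 − 1/γ²) = 0.99983
Dilated lifetime: γτ₀ = 53.602 × 2.20 μs = 117.92 μs
d = βc·γτ₀ = 0.99983 × (2.998×10^8 m/s) × 0.00011792 s = 35.3 km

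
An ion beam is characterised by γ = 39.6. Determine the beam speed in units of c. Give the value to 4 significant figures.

β ≈ 0.9997

β = √(1 − 1/γ²) = √(1 − 1/39.6²) = √(0.999362) = 0.9997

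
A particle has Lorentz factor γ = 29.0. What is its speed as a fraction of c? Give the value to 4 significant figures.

β = √(1 − 1/γ²) = √(1 − 1/29.0²) = √(0.998811) = 0.9994

β ≈ 0.9994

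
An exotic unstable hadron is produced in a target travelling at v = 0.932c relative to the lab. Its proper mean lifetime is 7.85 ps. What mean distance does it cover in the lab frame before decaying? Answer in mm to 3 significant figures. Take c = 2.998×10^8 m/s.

d ≈ 6.05 mm

γ = 1/√(1 − 0.932²) = 2.7589
Dilated lifetime: Δt = γτ₀ = 2.7589 × 7.85 ps = 21.658 ps
d = vΔt = 0.932c × 21.658 ps = 2.7941×10^8 m/s × 2.1658×10^-11 s = 6.05 mm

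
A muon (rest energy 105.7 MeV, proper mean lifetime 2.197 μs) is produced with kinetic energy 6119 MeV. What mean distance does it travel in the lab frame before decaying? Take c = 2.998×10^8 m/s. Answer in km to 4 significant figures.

γ = 1 + K/(m₀c²) = 1 + 6119/105.7 = 58.8903
β = √(1 − 1/γ²) = 0.999856
Dilated lifetime: γτ₀ = 58.8903 × 2.197 μs = 129.382 μs
d = βc·γτ₀ = 0.999856 × (2.998×10^8 m/s) × 0.000129382 s = 38.78 km

d ≈ 38.78 km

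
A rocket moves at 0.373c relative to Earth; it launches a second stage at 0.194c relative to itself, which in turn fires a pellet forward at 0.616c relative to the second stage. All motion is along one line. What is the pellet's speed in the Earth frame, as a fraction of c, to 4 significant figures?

Compose boost 2: (0.194 + 0.373)/(1 + 0.194×0.373) = 0.5670/1.07236 = 0.528739
Compose boost 3: (0.616 + 0.528739)/(1 + 0.616×0.528739) = 1.14474/1.32570 = 0.8635

u ≈ 0.8635c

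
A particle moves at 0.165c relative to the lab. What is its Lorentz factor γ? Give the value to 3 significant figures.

γ ≈ 1.01

γ = 1/√(1 − β²) = 1/√(1 − 0.165²) = 1/√(0.97277) = 1.01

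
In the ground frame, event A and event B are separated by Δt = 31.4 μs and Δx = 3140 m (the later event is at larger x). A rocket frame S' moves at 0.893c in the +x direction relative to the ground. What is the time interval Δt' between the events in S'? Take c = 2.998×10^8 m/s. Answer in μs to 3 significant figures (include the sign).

Δt' ≈ 49.0 μs

γ = 1/√(1 − 0.893²) = 2.2219
Δt' = γ(Δt − vΔx/c²) = 2.2219 × (31.4 μs − 0.893×3140 m / (2.998×10^8 m/s))
= 2.2219 × (22.047 μs) = 49.0 μs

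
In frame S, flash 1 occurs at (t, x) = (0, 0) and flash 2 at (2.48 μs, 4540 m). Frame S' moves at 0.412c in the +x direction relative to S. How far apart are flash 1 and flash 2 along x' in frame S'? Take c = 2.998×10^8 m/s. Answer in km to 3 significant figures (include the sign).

γ = 1/√(1 − 0.412²) = 1.0975
Δx' = γ(Δx − vΔt) = 1.0975 × (4540 m − 0.412×(2.998×10^8 m/s)×2.48×10^-6 s)
= 1.0975 × (4233.7 m) = 4.65 km

Δx' ≈ 4.65 km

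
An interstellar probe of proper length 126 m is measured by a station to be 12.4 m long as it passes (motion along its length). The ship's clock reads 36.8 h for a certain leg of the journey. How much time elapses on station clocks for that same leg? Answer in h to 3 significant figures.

Δt ≈ 374 h

Length contraction ⇒ γ = L₀/L = 126/12.4 = 10.161
Time dilation: Δt = γτ₀ = 10.161 × 36.8 h = 374 h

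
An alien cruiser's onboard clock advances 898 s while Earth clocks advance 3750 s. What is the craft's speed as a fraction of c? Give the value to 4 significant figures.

β ≈ 0.9709

γ = Δt/τ₀ = 3750/898 = 4.17595
β = √(1 − 1/γ²) = √(1 − 1/4.17595²) = 0.9709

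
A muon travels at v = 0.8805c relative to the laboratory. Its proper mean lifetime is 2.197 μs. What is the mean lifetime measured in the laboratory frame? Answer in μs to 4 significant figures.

Δt ≈ 4.635 μs

γ = 1/√(1 − 0.8805²) = 2.10950
Time dilation: Δt = γτ₀ = 2.10950 × 2.197 μs = 4.635 μs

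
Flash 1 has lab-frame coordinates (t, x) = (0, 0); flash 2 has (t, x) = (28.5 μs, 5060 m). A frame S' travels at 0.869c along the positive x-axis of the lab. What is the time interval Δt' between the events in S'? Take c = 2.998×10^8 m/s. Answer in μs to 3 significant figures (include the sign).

γ = 1/√(1 − 0.869²) = 2.0210
Δt' = γ(Δt − vΔx/c²) = 2.0210 × (28.5 μs − 0.869×5060 m / (2.998×10^8 m/s))
= 2.0210 × (13.833 μs) = 28.0 μs

Δt' ≈ 28.0 μs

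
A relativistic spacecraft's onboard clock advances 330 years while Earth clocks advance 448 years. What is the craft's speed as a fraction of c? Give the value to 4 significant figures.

β ≈ 0.6763

γ = Δt/τ₀ = 448/330 = 1.35758
β = √(1 − 1/γ²) = √(1 − 1/1.35758²) = 0.6763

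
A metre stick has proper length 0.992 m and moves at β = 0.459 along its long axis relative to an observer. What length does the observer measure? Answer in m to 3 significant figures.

γ = 1/√(1 − 0.459²) = 1.1256
Length contraction: L = L₀/γ = 0.992/1.1256 = 0.881 m

L ≈ 0.881 m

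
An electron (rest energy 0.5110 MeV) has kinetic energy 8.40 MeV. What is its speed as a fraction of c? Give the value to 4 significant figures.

β ≈ 0.9984

γ = 1 + K/(m₀c²) = 1 + 8.40/0.5110 = 17.4384
β = √(1 − 1/γ²) = 0.9984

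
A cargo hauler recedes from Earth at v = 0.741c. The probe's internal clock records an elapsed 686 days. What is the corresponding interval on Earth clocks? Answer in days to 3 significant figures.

Δt ≈ 1020 days

γ = 1/√(1 − 0.741²) = 1.4892
Time dilation: Δt = γτ₀ = 1.4892 × 686 days = 1020 days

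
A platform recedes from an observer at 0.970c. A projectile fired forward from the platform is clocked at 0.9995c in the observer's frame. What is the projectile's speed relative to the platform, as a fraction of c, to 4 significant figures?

u' ≈ 0.9677c

Inverse velocity addition: u' = (u − v)/(1 − uv/c²)
= (0.9995 − 0.970)/(1 − 0.9995×0.970) = 0.02950/0.0304850 = 0.9677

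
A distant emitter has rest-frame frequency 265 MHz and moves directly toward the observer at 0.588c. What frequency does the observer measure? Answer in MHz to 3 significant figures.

Relativistic Doppler: f_obs = f_src √((1+β)/(1−β))
= 265 × √(1.5880/0.41200) = 265 × 1.9633 = 520 MHz

f_obs ≈ 520 MHz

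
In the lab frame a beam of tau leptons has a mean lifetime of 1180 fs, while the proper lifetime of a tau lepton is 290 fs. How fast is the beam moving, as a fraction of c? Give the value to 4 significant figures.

γ = Δt/τ₀ = 1180/290 = 4.06897
β = √(1 − 1/γ²) = √(1 − 1/4.06897²) = 0.9693

β ≈ 0.9693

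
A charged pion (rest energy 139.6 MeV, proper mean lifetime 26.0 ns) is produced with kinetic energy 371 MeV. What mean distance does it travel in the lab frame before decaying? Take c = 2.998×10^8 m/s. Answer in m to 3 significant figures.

γ = 1 + K/(m₀c²) = 1 + 371/139.6 = 3.6576
β = √(1 − 1/γ²) = 0.96190
Dilated lifetime: γτ₀ = 3.6576 × 26.0 ns = 95.097 ns
d = βc·γτ₀ = 0.96190 × (2.998×10^8 m/s) × 9.5097×10^-8 s = 27.4 m

d ≈ 27.4 m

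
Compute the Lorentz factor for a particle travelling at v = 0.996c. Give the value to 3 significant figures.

γ = 1/√(1 − β²) = 1/√(1 − 0.996²) = 1/√(0.0079840) = 11.2

γ ≈ 11.2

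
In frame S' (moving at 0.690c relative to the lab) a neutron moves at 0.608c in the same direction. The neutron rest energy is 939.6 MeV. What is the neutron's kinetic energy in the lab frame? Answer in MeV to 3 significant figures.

K ≈ 1380 MeV

u_lab = (0.608 + 0.690)/(1 + 0.608×0.690) = 0.914394
γ = 1/√(1 − 0.914394²) = 2.4702
K = (γ − 1)m₀c² = (2.4702 − 1) × 939.6 = 1.4702 × 939.6 = 1380 MeV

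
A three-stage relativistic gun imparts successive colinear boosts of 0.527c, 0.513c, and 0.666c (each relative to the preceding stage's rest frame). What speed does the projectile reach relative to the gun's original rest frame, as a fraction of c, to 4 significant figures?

Compose boost 2: (0.513 + 0.527)/(1 + 0.513×0.527) = 1.040/1.27035 = 0.818671
Compose boost 3: (0.666 + 0.818671)/(1 + 0.666×0.818671) = 1.48467/1.54524 = 0.9608

u ≈ 0.9608c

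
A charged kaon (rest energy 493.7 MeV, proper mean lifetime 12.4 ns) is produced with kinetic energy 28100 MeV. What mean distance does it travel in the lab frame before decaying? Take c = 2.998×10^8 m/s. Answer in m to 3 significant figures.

d ≈ 215 m

γ = 1 + K/(m₀c²) = 1 + 28100/493.7 = 57.917
β = √(1 − 1/γ²) = 0.99985
Dilated lifetime: γτ₀ = 57.917 × 12.4 ns = 718.17 ns
d = βc·γτ₀ = 0.99985 × (2.998×10^8 m/s) × 7.1817×10^-7 s = 215 m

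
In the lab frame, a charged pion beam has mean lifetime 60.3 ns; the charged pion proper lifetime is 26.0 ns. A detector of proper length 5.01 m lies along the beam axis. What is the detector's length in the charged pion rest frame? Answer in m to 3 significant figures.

L ≈ 2.16 m

Time dilation ⇒ γ = Δt/τ₀ = 60.3/26.0 = 2.3192
Length contraction: L = L₀/γ = 5.01/2.3192 = 2.16 m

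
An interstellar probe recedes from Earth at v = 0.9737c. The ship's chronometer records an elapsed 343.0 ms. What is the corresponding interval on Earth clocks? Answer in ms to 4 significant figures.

γ = 1/√(1 − 0.9737²) = 4.38916
Time dilation: Δt = γτ₀ = 4.38916 × 343.0 ms = 1505 ms

Δt ≈ 1505 ms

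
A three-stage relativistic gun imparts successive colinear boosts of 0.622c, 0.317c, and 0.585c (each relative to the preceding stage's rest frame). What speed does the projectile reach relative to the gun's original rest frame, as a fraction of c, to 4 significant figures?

u ≈ 0.9387c

Compose boost 2: (0.317 + 0.622)/(1 + 0.317×0.622) = 0.9390/1.19717 = 0.784347
Compose boost 3: (0.585 + 0.784347)/(1 + 0.585×0.784347) = 1.36935/1.45884 = 0.9387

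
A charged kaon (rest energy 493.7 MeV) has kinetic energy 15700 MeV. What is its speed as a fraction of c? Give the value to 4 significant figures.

β ≈ 0.9995

γ = 1 + K/(m₀c²) = 1 + 15700/493.7 = 32.8007
β = √(1 − 1/γ²) = 0.9995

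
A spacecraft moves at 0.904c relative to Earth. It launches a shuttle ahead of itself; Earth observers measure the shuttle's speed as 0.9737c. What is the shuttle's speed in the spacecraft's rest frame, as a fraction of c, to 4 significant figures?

Inverse velocity addition: u' = (u − v)/(1 − uv/c²)
= (0.9737 − 0.904)/(1 − 0.9737×0.904) = 0.06970/0.119775 = 0.5819

u' ≈ 0.5819c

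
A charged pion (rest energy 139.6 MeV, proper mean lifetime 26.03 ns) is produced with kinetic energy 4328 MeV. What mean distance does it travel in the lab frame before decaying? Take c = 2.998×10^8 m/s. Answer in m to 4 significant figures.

γ = 1 + K/(m₀c²) = 1 + 4328/139.6 = 32.0029
β = √(1 − 1/γ²) = 0.999512
Dilated lifetime: γτ₀ = 32.0029 × 26.03 ns = 833.035 ns
d = βc·γτ₀ = 0.999512 × (2.998×10^8 m/s) × 8.33035×10^-7 s = 249.6 m

d ≈ 249.6 m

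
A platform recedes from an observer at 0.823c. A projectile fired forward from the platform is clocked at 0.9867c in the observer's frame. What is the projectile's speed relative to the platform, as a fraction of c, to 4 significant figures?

Inverse velocity addition: u' = (u − v)/(1 − uv/c²)
= (0.9867 − 0.823)/(1 − 0.9867×0.823) = 0.1637/0.187946 = 0.8710

u' ≈ 0.8710c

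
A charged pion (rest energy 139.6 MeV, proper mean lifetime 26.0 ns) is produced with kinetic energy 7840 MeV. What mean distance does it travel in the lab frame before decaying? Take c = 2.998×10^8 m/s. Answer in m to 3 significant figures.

d ≈ 445 m

γ = 1 + K/(m₀c²) = 1 + 7840/139.6 = 57.160
β = √(1 − 1/γ²) = 0.99985
Dilated lifetime: γτ₀ = 57.160 × 26.0 ns = 1486.2 ns
d = βc·γτ₀ = 0.99985 × (2.998×10^8 m/s) × 1.4862×10^-6 s = 445 m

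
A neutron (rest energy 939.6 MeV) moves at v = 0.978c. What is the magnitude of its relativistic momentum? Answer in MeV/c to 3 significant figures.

γ = 1/√(1 − 0.978²) = 4.7938
p = γβm₀c = 4.7938 × 0.978 × 939.6 MeV/c = 4410 MeV/c

p ≈ 4410 MeV/c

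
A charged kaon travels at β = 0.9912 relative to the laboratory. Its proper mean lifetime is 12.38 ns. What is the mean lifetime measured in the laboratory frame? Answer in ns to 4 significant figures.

Δt ≈ 93.52 ns

γ = 1/√(1 − 0.9912²) = 7.55442
Time dilation: Δt = γτ₀ = 7.55442 × 12.38 ns = 93.52 ns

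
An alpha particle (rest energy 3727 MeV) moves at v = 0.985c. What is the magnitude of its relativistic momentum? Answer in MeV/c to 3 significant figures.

p ≈ 21300 MeV/c

γ = 1/√(1 − 0.985²) = 5.7953
p = γβm₀c = 5.7953 × 0.985 × 3727 MeV/c = 21300 MeV/c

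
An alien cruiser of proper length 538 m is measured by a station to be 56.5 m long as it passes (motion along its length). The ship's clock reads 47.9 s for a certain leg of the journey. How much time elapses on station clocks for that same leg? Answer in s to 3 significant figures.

Length contraction ⇒ γ = L₀/L = 538/56.5 = 9.5221
Time dilation: Δt = γτ₀ = 9.5221 × 47.9 s = 456 s

Δt ≈ 456 s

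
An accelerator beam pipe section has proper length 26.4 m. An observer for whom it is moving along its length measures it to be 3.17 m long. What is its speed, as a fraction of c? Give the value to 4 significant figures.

γ = L₀/L = 26.4/3.17 = 8.32808
β = √(1 − 1/γ²) = 0.9928

β ≈ 0.9928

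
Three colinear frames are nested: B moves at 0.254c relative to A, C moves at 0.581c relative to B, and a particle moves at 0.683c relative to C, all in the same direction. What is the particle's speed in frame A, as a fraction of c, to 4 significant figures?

u ≈ 0.9423c

Compose boost 2: (0.581 + 0.254)/(1 + 0.581×0.254) = 0.8350/1.14757 = 0.727622
Compose boost 3: (0.683 + 0.727622)/(1 + 0.683×0.727622) = 1.41062/1.49697 = 0.9423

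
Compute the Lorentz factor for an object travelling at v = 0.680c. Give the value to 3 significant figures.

γ ≈ 1.36

γ = 1/√(1 − β²) = 1/√(1 − 0.680²) = 1/√(0.53760) = 1.36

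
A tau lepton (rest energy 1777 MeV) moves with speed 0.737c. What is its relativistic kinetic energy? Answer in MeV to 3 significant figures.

γ = 1/√(1 − 0.737²) = 1.4795
K = (γ − 1)m₀c² = (1.4795 − 1) × 1777 MeV = 0.47952 × 1777 MeV = 852 MeV

K ≈ 852 MeV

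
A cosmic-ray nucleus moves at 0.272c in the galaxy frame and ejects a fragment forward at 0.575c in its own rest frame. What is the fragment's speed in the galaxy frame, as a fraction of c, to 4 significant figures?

Compose boost 2: (0.575 + 0.272)/(1 + 0.575×0.272) = 0.8470/1.15640 = 0.7324

u ≈ 0.7324c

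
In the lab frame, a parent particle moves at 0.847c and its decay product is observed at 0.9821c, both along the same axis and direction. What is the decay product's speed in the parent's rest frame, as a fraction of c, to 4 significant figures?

u' ≈ 0.8034c

Inverse velocity addition: u' = (u − v)/(1 − uv/c²)
= (0.9821 − 0.847)/(1 − 0.9821×0.847) = 0.1351/0.168161 = 0.8034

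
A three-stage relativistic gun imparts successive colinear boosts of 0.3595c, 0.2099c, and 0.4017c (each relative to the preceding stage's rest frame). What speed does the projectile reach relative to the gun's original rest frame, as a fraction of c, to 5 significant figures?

u ≈ 0.76784c

Compose boost 2: (0.2099 + 0.3595)/(1 + 0.2099×0.3595) = 0.56940/1.075459 = 0.5294483
Compose boost 3: (0.4017 + 0.5294483)/(1 + 0.4017×0.5294483) = 0.9311483/1.212679 = 0.76784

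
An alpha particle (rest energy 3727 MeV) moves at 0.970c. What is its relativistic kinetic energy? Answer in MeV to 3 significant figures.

K ≈ 11600 MeV

γ = 1/√(1 − 0.970²) = 4.1135
K = (γ − 1)m₀c² = (4.1135 − 1) × 3727 MeV = 3.1135 × 3727 MeV = 11600 MeV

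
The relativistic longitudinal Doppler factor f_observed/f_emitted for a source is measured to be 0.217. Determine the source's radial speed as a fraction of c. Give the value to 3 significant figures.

f_obs/f_src = √((1−β)/(1+β)) = 0.217  ⇒  (1−β)/(1+β) = 0.047089
β = |1 − D²|/(1 + D²) = |1 − 0.047089|/(1 + 0.047089) = 0.910

β ≈ 0.910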